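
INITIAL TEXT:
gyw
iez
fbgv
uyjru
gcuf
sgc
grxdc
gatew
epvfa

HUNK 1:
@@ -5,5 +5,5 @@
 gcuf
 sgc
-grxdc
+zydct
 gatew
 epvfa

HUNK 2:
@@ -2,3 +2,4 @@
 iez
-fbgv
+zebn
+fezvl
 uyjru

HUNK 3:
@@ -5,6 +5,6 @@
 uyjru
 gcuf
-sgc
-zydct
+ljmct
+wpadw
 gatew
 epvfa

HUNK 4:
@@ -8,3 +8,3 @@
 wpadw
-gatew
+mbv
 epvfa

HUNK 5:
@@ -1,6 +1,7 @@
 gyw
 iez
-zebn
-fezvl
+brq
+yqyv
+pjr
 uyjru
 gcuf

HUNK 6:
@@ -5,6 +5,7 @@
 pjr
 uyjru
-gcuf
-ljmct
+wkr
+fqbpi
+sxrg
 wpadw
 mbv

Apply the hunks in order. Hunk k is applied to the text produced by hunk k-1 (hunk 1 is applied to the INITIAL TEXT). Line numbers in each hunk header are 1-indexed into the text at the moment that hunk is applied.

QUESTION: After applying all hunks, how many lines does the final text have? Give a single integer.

Answer: 12

Derivation:
Hunk 1: at line 5 remove [grxdc] add [zydct] -> 9 lines: gyw iez fbgv uyjru gcuf sgc zydct gatew epvfa
Hunk 2: at line 2 remove [fbgv] add [zebn,fezvl] -> 10 lines: gyw iez zebn fezvl uyjru gcuf sgc zydct gatew epvfa
Hunk 3: at line 5 remove [sgc,zydct] add [ljmct,wpadw] -> 10 lines: gyw iez zebn fezvl uyjru gcuf ljmct wpadw gatew epvfa
Hunk 4: at line 8 remove [gatew] add [mbv] -> 10 lines: gyw iez zebn fezvl uyjru gcuf ljmct wpadw mbv epvfa
Hunk 5: at line 1 remove [zebn,fezvl] add [brq,yqyv,pjr] -> 11 lines: gyw iez brq yqyv pjr uyjru gcuf ljmct wpadw mbv epvfa
Hunk 6: at line 5 remove [gcuf,ljmct] add [wkr,fqbpi,sxrg] -> 12 lines: gyw iez brq yqyv pjr uyjru wkr fqbpi sxrg wpadw mbv epvfa
Final line count: 12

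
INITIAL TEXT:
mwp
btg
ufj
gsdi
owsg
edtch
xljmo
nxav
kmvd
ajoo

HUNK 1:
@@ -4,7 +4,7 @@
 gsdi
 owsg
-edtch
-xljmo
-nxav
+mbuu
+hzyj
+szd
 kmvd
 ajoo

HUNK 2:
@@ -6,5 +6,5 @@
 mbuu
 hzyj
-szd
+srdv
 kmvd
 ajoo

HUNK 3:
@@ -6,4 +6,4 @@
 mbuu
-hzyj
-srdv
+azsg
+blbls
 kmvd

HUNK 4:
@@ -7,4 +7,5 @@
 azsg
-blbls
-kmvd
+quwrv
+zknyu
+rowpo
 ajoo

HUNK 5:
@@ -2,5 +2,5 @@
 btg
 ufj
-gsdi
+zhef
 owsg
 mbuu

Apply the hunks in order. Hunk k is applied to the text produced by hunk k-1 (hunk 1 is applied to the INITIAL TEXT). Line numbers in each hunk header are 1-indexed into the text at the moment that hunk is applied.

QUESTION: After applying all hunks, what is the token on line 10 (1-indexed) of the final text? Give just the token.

Answer: rowpo

Derivation:
Hunk 1: at line 4 remove [edtch,xljmo,nxav] add [mbuu,hzyj,szd] -> 10 lines: mwp btg ufj gsdi owsg mbuu hzyj szd kmvd ajoo
Hunk 2: at line 6 remove [szd] add [srdv] -> 10 lines: mwp btg ufj gsdi owsg mbuu hzyj srdv kmvd ajoo
Hunk 3: at line 6 remove [hzyj,srdv] add [azsg,blbls] -> 10 lines: mwp btg ufj gsdi owsg mbuu azsg blbls kmvd ajoo
Hunk 4: at line 7 remove [blbls,kmvd] add [quwrv,zknyu,rowpo] -> 11 lines: mwp btg ufj gsdi owsg mbuu azsg quwrv zknyu rowpo ajoo
Hunk 5: at line 2 remove [gsdi] add [zhef] -> 11 lines: mwp btg ufj zhef owsg mbuu azsg quwrv zknyu rowpo ajoo
Final line 10: rowpo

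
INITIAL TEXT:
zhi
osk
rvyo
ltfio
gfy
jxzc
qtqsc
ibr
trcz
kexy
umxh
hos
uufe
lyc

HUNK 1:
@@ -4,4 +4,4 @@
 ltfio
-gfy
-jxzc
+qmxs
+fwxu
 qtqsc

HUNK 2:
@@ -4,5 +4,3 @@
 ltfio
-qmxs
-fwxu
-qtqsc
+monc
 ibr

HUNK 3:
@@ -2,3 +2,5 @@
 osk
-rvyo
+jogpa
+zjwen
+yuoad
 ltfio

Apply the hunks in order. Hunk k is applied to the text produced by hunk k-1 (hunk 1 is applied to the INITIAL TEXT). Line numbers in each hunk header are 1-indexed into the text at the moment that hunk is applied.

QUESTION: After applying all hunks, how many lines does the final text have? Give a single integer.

Answer: 14

Derivation:
Hunk 1: at line 4 remove [gfy,jxzc] add [qmxs,fwxu] -> 14 lines: zhi osk rvyo ltfio qmxs fwxu qtqsc ibr trcz kexy umxh hos uufe lyc
Hunk 2: at line 4 remove [qmxs,fwxu,qtqsc] add [monc] -> 12 lines: zhi osk rvyo ltfio monc ibr trcz kexy umxh hos uufe lyc
Hunk 3: at line 2 remove [rvyo] add [jogpa,zjwen,yuoad] -> 14 lines: zhi osk jogpa zjwen yuoad ltfio monc ibr trcz kexy umxh hos uufe lyc
Final line count: 14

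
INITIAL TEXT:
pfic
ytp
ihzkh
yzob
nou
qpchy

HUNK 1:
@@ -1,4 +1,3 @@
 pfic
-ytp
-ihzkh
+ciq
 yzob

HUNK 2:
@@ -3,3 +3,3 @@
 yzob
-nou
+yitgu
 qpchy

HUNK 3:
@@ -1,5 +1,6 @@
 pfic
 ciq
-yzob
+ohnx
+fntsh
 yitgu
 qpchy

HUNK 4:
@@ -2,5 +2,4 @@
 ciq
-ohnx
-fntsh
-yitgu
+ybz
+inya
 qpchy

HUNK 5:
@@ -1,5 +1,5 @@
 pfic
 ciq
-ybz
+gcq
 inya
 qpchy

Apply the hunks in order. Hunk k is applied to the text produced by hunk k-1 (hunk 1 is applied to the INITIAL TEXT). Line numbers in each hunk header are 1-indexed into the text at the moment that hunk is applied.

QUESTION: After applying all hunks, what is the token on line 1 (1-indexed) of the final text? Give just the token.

Answer: pfic

Derivation:
Hunk 1: at line 1 remove [ytp,ihzkh] add [ciq] -> 5 lines: pfic ciq yzob nou qpchy
Hunk 2: at line 3 remove [nou] add [yitgu] -> 5 lines: pfic ciq yzob yitgu qpchy
Hunk 3: at line 1 remove [yzob] add [ohnx,fntsh] -> 6 lines: pfic ciq ohnx fntsh yitgu qpchy
Hunk 4: at line 2 remove [ohnx,fntsh,yitgu] add [ybz,inya] -> 5 lines: pfic ciq ybz inya qpchy
Hunk 5: at line 1 remove [ybz] add [gcq] -> 5 lines: pfic ciq gcq inya qpchy
Final line 1: pfic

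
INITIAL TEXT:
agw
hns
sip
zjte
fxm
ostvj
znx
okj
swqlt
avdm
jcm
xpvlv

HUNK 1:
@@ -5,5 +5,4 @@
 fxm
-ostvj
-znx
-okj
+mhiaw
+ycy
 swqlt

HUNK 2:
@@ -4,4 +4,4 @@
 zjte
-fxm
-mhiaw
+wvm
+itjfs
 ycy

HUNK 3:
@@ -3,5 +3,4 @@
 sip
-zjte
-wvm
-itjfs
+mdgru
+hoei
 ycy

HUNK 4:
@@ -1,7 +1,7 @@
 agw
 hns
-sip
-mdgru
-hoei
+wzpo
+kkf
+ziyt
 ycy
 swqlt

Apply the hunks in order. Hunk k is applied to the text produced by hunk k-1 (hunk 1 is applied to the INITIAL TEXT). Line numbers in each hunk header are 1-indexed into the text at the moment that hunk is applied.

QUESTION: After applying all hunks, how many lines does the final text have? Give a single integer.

Answer: 10

Derivation:
Hunk 1: at line 5 remove [ostvj,znx,okj] add [mhiaw,ycy] -> 11 lines: agw hns sip zjte fxm mhiaw ycy swqlt avdm jcm xpvlv
Hunk 2: at line 4 remove [fxm,mhiaw] add [wvm,itjfs] -> 11 lines: agw hns sip zjte wvm itjfs ycy swqlt avdm jcm xpvlv
Hunk 3: at line 3 remove [zjte,wvm,itjfs] add [mdgru,hoei] -> 10 lines: agw hns sip mdgru hoei ycy swqlt avdm jcm xpvlv
Hunk 4: at line 1 remove [sip,mdgru,hoei] add [wzpo,kkf,ziyt] -> 10 lines: agw hns wzpo kkf ziyt ycy swqlt avdm jcm xpvlv
Final line count: 10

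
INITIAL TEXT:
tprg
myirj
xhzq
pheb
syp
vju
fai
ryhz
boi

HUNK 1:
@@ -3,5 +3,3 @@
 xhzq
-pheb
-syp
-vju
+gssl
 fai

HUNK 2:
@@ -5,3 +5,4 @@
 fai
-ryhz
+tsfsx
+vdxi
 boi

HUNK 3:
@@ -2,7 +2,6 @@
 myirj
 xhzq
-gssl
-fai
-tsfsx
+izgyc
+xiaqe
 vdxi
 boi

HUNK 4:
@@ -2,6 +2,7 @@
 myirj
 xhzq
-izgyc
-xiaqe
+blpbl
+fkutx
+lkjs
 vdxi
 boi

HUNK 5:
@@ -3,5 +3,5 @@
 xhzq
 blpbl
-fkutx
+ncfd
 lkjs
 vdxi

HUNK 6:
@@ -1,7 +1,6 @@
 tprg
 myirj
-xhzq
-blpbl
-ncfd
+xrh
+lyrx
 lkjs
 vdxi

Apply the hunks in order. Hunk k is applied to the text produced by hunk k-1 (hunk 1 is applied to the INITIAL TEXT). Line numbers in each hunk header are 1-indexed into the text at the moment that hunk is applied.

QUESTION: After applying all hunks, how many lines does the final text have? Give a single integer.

Hunk 1: at line 3 remove [pheb,syp,vju] add [gssl] -> 7 lines: tprg myirj xhzq gssl fai ryhz boi
Hunk 2: at line 5 remove [ryhz] add [tsfsx,vdxi] -> 8 lines: tprg myirj xhzq gssl fai tsfsx vdxi boi
Hunk 3: at line 2 remove [gssl,fai,tsfsx] add [izgyc,xiaqe] -> 7 lines: tprg myirj xhzq izgyc xiaqe vdxi boi
Hunk 4: at line 2 remove [izgyc,xiaqe] add [blpbl,fkutx,lkjs] -> 8 lines: tprg myirj xhzq blpbl fkutx lkjs vdxi boi
Hunk 5: at line 3 remove [fkutx] add [ncfd] -> 8 lines: tprg myirj xhzq blpbl ncfd lkjs vdxi boi
Hunk 6: at line 1 remove [xhzq,blpbl,ncfd] add [xrh,lyrx] -> 7 lines: tprg myirj xrh lyrx lkjs vdxi boi
Final line count: 7

Answer: 7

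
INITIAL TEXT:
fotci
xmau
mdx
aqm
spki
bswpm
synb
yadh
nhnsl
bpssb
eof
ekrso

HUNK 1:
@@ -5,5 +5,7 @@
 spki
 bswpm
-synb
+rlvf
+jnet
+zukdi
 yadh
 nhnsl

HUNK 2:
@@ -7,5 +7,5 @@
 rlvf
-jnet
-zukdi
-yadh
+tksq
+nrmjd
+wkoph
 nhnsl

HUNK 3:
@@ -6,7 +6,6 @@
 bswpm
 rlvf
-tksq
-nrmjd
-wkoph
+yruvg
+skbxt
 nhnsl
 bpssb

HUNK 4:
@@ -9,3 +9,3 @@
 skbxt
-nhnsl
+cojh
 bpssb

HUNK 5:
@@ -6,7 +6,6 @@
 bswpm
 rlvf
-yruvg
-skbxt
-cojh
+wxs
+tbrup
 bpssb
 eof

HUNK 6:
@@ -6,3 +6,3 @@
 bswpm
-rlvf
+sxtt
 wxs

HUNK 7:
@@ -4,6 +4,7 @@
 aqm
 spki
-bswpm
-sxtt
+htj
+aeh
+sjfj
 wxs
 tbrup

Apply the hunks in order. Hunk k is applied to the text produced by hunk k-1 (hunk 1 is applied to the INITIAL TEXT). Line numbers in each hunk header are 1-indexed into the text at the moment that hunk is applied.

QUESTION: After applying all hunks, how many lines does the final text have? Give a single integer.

Hunk 1: at line 5 remove [synb] add [rlvf,jnet,zukdi] -> 14 lines: fotci xmau mdx aqm spki bswpm rlvf jnet zukdi yadh nhnsl bpssb eof ekrso
Hunk 2: at line 7 remove [jnet,zukdi,yadh] add [tksq,nrmjd,wkoph] -> 14 lines: fotci xmau mdx aqm spki bswpm rlvf tksq nrmjd wkoph nhnsl bpssb eof ekrso
Hunk 3: at line 6 remove [tksq,nrmjd,wkoph] add [yruvg,skbxt] -> 13 lines: fotci xmau mdx aqm spki bswpm rlvf yruvg skbxt nhnsl bpssb eof ekrso
Hunk 4: at line 9 remove [nhnsl] add [cojh] -> 13 lines: fotci xmau mdx aqm spki bswpm rlvf yruvg skbxt cojh bpssb eof ekrso
Hunk 5: at line 6 remove [yruvg,skbxt,cojh] add [wxs,tbrup] -> 12 lines: fotci xmau mdx aqm spki bswpm rlvf wxs tbrup bpssb eof ekrso
Hunk 6: at line 6 remove [rlvf] add [sxtt] -> 12 lines: fotci xmau mdx aqm spki bswpm sxtt wxs tbrup bpssb eof ekrso
Hunk 7: at line 4 remove [bswpm,sxtt] add [htj,aeh,sjfj] -> 13 lines: fotci xmau mdx aqm spki htj aeh sjfj wxs tbrup bpssb eof ekrso
Final line count: 13

Answer: 13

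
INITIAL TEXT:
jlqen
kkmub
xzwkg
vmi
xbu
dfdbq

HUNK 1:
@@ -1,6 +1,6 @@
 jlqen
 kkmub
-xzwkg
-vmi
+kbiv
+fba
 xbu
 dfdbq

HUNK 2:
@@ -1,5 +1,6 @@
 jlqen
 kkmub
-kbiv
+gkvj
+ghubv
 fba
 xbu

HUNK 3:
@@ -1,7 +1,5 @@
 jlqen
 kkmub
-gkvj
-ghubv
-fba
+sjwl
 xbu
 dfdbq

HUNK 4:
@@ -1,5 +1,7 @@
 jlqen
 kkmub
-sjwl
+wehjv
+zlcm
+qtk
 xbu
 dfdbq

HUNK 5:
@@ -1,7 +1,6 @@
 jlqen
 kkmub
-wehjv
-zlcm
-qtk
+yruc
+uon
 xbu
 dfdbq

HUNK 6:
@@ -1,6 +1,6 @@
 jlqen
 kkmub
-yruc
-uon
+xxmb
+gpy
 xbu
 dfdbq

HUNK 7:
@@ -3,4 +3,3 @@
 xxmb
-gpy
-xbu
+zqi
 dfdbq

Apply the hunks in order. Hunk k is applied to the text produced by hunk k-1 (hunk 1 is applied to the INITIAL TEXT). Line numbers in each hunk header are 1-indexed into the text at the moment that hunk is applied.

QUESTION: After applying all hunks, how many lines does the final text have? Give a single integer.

Hunk 1: at line 1 remove [xzwkg,vmi] add [kbiv,fba] -> 6 lines: jlqen kkmub kbiv fba xbu dfdbq
Hunk 2: at line 1 remove [kbiv] add [gkvj,ghubv] -> 7 lines: jlqen kkmub gkvj ghubv fba xbu dfdbq
Hunk 3: at line 1 remove [gkvj,ghubv,fba] add [sjwl] -> 5 lines: jlqen kkmub sjwl xbu dfdbq
Hunk 4: at line 1 remove [sjwl] add [wehjv,zlcm,qtk] -> 7 lines: jlqen kkmub wehjv zlcm qtk xbu dfdbq
Hunk 5: at line 1 remove [wehjv,zlcm,qtk] add [yruc,uon] -> 6 lines: jlqen kkmub yruc uon xbu dfdbq
Hunk 6: at line 1 remove [yruc,uon] add [xxmb,gpy] -> 6 lines: jlqen kkmub xxmb gpy xbu dfdbq
Hunk 7: at line 3 remove [gpy,xbu] add [zqi] -> 5 lines: jlqen kkmub xxmb zqi dfdbq
Final line count: 5

Answer: 5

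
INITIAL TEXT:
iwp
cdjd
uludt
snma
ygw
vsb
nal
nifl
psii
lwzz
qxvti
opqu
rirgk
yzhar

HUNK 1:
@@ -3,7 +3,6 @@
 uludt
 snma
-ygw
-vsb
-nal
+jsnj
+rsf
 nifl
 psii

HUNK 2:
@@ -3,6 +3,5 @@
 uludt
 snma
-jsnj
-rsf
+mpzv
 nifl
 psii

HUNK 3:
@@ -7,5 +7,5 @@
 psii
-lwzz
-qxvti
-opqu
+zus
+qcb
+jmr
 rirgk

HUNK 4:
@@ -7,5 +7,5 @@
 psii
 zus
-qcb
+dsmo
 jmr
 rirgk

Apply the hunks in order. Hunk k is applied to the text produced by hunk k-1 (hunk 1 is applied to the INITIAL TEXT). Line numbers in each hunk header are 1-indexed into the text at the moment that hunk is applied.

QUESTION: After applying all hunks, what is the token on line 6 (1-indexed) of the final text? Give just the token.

Hunk 1: at line 3 remove [ygw,vsb,nal] add [jsnj,rsf] -> 13 lines: iwp cdjd uludt snma jsnj rsf nifl psii lwzz qxvti opqu rirgk yzhar
Hunk 2: at line 3 remove [jsnj,rsf] add [mpzv] -> 12 lines: iwp cdjd uludt snma mpzv nifl psii lwzz qxvti opqu rirgk yzhar
Hunk 3: at line 7 remove [lwzz,qxvti,opqu] add [zus,qcb,jmr] -> 12 lines: iwp cdjd uludt snma mpzv nifl psii zus qcb jmr rirgk yzhar
Hunk 4: at line 7 remove [qcb] add [dsmo] -> 12 lines: iwp cdjd uludt snma mpzv nifl psii zus dsmo jmr rirgk yzhar
Final line 6: nifl

Answer: nifl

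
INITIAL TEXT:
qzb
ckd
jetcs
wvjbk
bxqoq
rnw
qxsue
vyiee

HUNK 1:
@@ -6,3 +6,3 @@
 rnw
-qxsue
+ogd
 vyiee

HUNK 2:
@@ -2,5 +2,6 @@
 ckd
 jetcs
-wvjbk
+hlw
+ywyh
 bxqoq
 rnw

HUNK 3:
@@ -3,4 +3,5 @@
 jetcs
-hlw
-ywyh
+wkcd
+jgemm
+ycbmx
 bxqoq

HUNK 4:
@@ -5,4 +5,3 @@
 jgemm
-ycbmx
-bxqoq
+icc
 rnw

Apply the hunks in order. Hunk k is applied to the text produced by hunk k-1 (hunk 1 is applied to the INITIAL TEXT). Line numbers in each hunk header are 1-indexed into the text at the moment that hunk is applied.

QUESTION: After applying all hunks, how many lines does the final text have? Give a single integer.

Answer: 9

Derivation:
Hunk 1: at line 6 remove [qxsue] add [ogd] -> 8 lines: qzb ckd jetcs wvjbk bxqoq rnw ogd vyiee
Hunk 2: at line 2 remove [wvjbk] add [hlw,ywyh] -> 9 lines: qzb ckd jetcs hlw ywyh bxqoq rnw ogd vyiee
Hunk 3: at line 3 remove [hlw,ywyh] add [wkcd,jgemm,ycbmx] -> 10 lines: qzb ckd jetcs wkcd jgemm ycbmx bxqoq rnw ogd vyiee
Hunk 4: at line 5 remove [ycbmx,bxqoq] add [icc] -> 9 lines: qzb ckd jetcs wkcd jgemm icc rnw ogd vyiee
Final line count: 9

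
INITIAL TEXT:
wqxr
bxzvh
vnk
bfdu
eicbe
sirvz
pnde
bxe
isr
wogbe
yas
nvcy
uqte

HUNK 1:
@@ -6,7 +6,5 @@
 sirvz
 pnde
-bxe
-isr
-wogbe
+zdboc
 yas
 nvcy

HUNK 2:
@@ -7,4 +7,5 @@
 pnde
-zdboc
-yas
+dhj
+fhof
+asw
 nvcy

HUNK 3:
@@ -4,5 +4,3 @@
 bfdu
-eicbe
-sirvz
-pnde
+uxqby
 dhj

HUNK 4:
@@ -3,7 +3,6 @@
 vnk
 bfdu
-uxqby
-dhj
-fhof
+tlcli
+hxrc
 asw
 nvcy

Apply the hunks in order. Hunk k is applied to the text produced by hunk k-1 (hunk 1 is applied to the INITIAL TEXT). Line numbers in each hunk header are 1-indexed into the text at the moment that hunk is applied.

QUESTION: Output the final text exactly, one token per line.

Hunk 1: at line 6 remove [bxe,isr,wogbe] add [zdboc] -> 11 lines: wqxr bxzvh vnk bfdu eicbe sirvz pnde zdboc yas nvcy uqte
Hunk 2: at line 7 remove [zdboc,yas] add [dhj,fhof,asw] -> 12 lines: wqxr bxzvh vnk bfdu eicbe sirvz pnde dhj fhof asw nvcy uqte
Hunk 3: at line 4 remove [eicbe,sirvz,pnde] add [uxqby] -> 10 lines: wqxr bxzvh vnk bfdu uxqby dhj fhof asw nvcy uqte
Hunk 4: at line 3 remove [uxqby,dhj,fhof] add [tlcli,hxrc] -> 9 lines: wqxr bxzvh vnk bfdu tlcli hxrc asw nvcy uqte

Answer: wqxr
bxzvh
vnk
bfdu
tlcli
hxrc
asw
nvcy
uqte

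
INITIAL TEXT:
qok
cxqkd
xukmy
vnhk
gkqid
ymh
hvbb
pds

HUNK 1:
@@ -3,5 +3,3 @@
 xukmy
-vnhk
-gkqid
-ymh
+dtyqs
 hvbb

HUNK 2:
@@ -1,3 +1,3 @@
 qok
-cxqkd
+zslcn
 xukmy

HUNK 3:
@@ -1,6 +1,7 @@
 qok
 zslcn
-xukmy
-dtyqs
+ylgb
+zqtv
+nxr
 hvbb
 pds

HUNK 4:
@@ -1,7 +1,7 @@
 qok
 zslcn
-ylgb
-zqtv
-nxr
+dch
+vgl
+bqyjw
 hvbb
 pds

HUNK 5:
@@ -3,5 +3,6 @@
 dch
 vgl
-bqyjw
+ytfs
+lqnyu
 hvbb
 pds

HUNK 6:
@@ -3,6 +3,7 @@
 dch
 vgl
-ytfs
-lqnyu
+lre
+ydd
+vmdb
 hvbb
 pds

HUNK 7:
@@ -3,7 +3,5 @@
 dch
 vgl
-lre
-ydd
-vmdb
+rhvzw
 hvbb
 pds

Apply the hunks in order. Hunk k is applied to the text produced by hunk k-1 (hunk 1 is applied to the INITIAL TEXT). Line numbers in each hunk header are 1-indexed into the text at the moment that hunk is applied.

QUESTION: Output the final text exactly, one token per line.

Hunk 1: at line 3 remove [vnhk,gkqid,ymh] add [dtyqs] -> 6 lines: qok cxqkd xukmy dtyqs hvbb pds
Hunk 2: at line 1 remove [cxqkd] add [zslcn] -> 6 lines: qok zslcn xukmy dtyqs hvbb pds
Hunk 3: at line 1 remove [xukmy,dtyqs] add [ylgb,zqtv,nxr] -> 7 lines: qok zslcn ylgb zqtv nxr hvbb pds
Hunk 4: at line 1 remove [ylgb,zqtv,nxr] add [dch,vgl,bqyjw] -> 7 lines: qok zslcn dch vgl bqyjw hvbb pds
Hunk 5: at line 3 remove [bqyjw] add [ytfs,lqnyu] -> 8 lines: qok zslcn dch vgl ytfs lqnyu hvbb pds
Hunk 6: at line 3 remove [ytfs,lqnyu] add [lre,ydd,vmdb] -> 9 lines: qok zslcn dch vgl lre ydd vmdb hvbb pds
Hunk 7: at line 3 remove [lre,ydd,vmdb] add [rhvzw] -> 7 lines: qok zslcn dch vgl rhvzw hvbb pds

Answer: qok
zslcn
dch
vgl
rhvzw
hvbb
pds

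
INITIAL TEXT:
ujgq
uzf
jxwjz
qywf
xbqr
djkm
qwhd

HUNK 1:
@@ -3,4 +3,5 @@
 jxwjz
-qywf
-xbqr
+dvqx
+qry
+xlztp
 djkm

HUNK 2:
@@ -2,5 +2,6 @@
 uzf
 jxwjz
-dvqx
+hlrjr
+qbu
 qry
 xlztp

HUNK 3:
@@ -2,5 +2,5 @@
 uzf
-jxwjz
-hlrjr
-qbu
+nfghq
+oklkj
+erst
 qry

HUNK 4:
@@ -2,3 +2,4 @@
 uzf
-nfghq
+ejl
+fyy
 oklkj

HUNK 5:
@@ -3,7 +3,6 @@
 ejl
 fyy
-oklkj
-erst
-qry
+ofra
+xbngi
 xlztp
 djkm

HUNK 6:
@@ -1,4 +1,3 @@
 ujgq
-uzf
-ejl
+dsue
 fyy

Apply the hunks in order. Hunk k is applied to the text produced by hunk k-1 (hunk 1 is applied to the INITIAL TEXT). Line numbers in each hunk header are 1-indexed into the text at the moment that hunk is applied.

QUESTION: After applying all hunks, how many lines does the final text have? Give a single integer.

Hunk 1: at line 3 remove [qywf,xbqr] add [dvqx,qry,xlztp] -> 8 lines: ujgq uzf jxwjz dvqx qry xlztp djkm qwhd
Hunk 2: at line 2 remove [dvqx] add [hlrjr,qbu] -> 9 lines: ujgq uzf jxwjz hlrjr qbu qry xlztp djkm qwhd
Hunk 3: at line 2 remove [jxwjz,hlrjr,qbu] add [nfghq,oklkj,erst] -> 9 lines: ujgq uzf nfghq oklkj erst qry xlztp djkm qwhd
Hunk 4: at line 2 remove [nfghq] add [ejl,fyy] -> 10 lines: ujgq uzf ejl fyy oklkj erst qry xlztp djkm qwhd
Hunk 5: at line 3 remove [oklkj,erst,qry] add [ofra,xbngi] -> 9 lines: ujgq uzf ejl fyy ofra xbngi xlztp djkm qwhd
Hunk 6: at line 1 remove [uzf,ejl] add [dsue] -> 8 lines: ujgq dsue fyy ofra xbngi xlztp djkm qwhd
Final line count: 8

Answer: 8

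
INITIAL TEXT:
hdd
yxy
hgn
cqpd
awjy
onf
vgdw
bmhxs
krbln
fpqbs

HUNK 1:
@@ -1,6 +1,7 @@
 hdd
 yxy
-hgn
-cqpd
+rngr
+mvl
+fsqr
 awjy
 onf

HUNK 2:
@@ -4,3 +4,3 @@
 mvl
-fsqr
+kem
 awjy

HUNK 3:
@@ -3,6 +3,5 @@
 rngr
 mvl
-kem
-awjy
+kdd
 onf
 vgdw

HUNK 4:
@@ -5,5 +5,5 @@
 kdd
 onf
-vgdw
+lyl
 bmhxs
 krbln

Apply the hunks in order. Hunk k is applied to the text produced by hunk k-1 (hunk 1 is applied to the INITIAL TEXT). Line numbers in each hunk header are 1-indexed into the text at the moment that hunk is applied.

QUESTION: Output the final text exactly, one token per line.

Answer: hdd
yxy
rngr
mvl
kdd
onf
lyl
bmhxs
krbln
fpqbs

Derivation:
Hunk 1: at line 1 remove [hgn,cqpd] add [rngr,mvl,fsqr] -> 11 lines: hdd yxy rngr mvl fsqr awjy onf vgdw bmhxs krbln fpqbs
Hunk 2: at line 4 remove [fsqr] add [kem] -> 11 lines: hdd yxy rngr mvl kem awjy onf vgdw bmhxs krbln fpqbs
Hunk 3: at line 3 remove [kem,awjy] add [kdd] -> 10 lines: hdd yxy rngr mvl kdd onf vgdw bmhxs krbln fpqbs
Hunk 4: at line 5 remove [vgdw] add [lyl] -> 10 lines: hdd yxy rngr mvl kdd onf lyl bmhxs krbln fpqbs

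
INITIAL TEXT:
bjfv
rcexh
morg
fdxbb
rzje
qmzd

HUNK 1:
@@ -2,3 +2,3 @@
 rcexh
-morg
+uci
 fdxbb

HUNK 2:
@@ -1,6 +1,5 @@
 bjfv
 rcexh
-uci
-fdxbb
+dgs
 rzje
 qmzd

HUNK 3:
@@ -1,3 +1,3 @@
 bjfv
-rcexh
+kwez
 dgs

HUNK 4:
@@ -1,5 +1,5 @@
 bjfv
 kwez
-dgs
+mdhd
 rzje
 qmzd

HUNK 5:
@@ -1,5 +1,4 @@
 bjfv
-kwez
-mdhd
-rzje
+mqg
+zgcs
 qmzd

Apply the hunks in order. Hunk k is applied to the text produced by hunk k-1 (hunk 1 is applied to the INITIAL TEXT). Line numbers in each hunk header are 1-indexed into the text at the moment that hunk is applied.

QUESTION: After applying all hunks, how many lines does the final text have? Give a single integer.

Answer: 4

Derivation:
Hunk 1: at line 2 remove [morg] add [uci] -> 6 lines: bjfv rcexh uci fdxbb rzje qmzd
Hunk 2: at line 1 remove [uci,fdxbb] add [dgs] -> 5 lines: bjfv rcexh dgs rzje qmzd
Hunk 3: at line 1 remove [rcexh] add [kwez] -> 5 lines: bjfv kwez dgs rzje qmzd
Hunk 4: at line 1 remove [dgs] add [mdhd] -> 5 lines: bjfv kwez mdhd rzje qmzd
Hunk 5: at line 1 remove [kwez,mdhd,rzje] add [mqg,zgcs] -> 4 lines: bjfv mqg zgcs qmzd
Final line count: 4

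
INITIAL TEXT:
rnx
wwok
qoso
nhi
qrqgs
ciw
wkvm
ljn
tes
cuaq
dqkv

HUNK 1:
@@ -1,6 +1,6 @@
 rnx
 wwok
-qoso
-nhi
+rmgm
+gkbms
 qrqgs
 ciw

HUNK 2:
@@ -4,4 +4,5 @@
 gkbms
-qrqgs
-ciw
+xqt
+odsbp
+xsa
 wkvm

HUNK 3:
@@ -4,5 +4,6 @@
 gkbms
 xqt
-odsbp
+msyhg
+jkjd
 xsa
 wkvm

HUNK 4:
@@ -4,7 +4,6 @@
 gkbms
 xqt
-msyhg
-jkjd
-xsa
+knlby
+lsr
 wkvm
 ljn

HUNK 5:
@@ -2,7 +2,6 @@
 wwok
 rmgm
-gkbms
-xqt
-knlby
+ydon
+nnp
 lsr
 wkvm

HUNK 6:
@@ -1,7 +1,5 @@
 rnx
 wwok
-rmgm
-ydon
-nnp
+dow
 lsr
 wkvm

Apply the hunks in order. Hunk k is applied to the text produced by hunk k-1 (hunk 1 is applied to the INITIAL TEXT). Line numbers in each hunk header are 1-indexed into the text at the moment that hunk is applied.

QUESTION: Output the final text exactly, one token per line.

Answer: rnx
wwok
dow
lsr
wkvm
ljn
tes
cuaq
dqkv

Derivation:
Hunk 1: at line 1 remove [qoso,nhi] add [rmgm,gkbms] -> 11 lines: rnx wwok rmgm gkbms qrqgs ciw wkvm ljn tes cuaq dqkv
Hunk 2: at line 4 remove [qrqgs,ciw] add [xqt,odsbp,xsa] -> 12 lines: rnx wwok rmgm gkbms xqt odsbp xsa wkvm ljn tes cuaq dqkv
Hunk 3: at line 4 remove [odsbp] add [msyhg,jkjd] -> 13 lines: rnx wwok rmgm gkbms xqt msyhg jkjd xsa wkvm ljn tes cuaq dqkv
Hunk 4: at line 4 remove [msyhg,jkjd,xsa] add [knlby,lsr] -> 12 lines: rnx wwok rmgm gkbms xqt knlby lsr wkvm ljn tes cuaq dqkv
Hunk 5: at line 2 remove [gkbms,xqt,knlby] add [ydon,nnp] -> 11 lines: rnx wwok rmgm ydon nnp lsr wkvm ljn tes cuaq dqkv
Hunk 6: at line 1 remove [rmgm,ydon,nnp] add [dow] -> 9 lines: rnx wwok dow lsr wkvm ljn tes cuaq dqkv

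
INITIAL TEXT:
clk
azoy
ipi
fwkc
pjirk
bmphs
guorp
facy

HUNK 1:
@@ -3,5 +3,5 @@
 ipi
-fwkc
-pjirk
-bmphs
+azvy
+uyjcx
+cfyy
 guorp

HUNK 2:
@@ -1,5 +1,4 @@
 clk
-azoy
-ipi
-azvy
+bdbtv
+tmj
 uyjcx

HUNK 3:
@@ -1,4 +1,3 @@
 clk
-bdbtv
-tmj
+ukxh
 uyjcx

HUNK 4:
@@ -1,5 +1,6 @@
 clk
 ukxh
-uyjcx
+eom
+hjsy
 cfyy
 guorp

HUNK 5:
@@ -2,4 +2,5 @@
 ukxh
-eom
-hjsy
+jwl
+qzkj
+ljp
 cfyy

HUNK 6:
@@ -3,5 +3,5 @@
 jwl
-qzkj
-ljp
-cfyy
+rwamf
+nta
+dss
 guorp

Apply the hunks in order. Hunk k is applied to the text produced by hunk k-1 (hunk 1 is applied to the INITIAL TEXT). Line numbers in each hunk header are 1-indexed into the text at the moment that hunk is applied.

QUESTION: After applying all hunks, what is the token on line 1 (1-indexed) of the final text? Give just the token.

Answer: clk

Derivation:
Hunk 1: at line 3 remove [fwkc,pjirk,bmphs] add [azvy,uyjcx,cfyy] -> 8 lines: clk azoy ipi azvy uyjcx cfyy guorp facy
Hunk 2: at line 1 remove [azoy,ipi,azvy] add [bdbtv,tmj] -> 7 lines: clk bdbtv tmj uyjcx cfyy guorp facy
Hunk 3: at line 1 remove [bdbtv,tmj] add [ukxh] -> 6 lines: clk ukxh uyjcx cfyy guorp facy
Hunk 4: at line 1 remove [uyjcx] add [eom,hjsy] -> 7 lines: clk ukxh eom hjsy cfyy guorp facy
Hunk 5: at line 2 remove [eom,hjsy] add [jwl,qzkj,ljp] -> 8 lines: clk ukxh jwl qzkj ljp cfyy guorp facy
Hunk 6: at line 3 remove [qzkj,ljp,cfyy] add [rwamf,nta,dss] -> 8 lines: clk ukxh jwl rwamf nta dss guorp facy
Final line 1: clk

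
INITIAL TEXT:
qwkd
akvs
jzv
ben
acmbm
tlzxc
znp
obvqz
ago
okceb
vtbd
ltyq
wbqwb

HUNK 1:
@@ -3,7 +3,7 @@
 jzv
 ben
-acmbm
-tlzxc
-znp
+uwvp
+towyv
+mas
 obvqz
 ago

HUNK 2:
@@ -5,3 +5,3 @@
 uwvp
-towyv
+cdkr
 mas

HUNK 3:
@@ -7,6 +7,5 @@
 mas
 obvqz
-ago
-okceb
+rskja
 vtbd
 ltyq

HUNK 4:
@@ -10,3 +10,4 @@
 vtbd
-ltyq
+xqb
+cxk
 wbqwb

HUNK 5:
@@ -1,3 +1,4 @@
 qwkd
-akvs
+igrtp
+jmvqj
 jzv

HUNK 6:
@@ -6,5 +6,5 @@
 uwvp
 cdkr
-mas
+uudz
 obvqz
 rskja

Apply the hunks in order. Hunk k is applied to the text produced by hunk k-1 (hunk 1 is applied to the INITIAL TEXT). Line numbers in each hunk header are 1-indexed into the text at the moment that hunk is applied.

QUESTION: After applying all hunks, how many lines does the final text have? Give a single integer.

Hunk 1: at line 3 remove [acmbm,tlzxc,znp] add [uwvp,towyv,mas] -> 13 lines: qwkd akvs jzv ben uwvp towyv mas obvqz ago okceb vtbd ltyq wbqwb
Hunk 2: at line 5 remove [towyv] add [cdkr] -> 13 lines: qwkd akvs jzv ben uwvp cdkr mas obvqz ago okceb vtbd ltyq wbqwb
Hunk 3: at line 7 remove [ago,okceb] add [rskja] -> 12 lines: qwkd akvs jzv ben uwvp cdkr mas obvqz rskja vtbd ltyq wbqwb
Hunk 4: at line 10 remove [ltyq] add [xqb,cxk] -> 13 lines: qwkd akvs jzv ben uwvp cdkr mas obvqz rskja vtbd xqb cxk wbqwb
Hunk 5: at line 1 remove [akvs] add [igrtp,jmvqj] -> 14 lines: qwkd igrtp jmvqj jzv ben uwvp cdkr mas obvqz rskja vtbd xqb cxk wbqwb
Hunk 6: at line 6 remove [mas] add [uudz] -> 14 lines: qwkd igrtp jmvqj jzv ben uwvp cdkr uudz obvqz rskja vtbd xqb cxk wbqwb
Final line count: 14

Answer: 14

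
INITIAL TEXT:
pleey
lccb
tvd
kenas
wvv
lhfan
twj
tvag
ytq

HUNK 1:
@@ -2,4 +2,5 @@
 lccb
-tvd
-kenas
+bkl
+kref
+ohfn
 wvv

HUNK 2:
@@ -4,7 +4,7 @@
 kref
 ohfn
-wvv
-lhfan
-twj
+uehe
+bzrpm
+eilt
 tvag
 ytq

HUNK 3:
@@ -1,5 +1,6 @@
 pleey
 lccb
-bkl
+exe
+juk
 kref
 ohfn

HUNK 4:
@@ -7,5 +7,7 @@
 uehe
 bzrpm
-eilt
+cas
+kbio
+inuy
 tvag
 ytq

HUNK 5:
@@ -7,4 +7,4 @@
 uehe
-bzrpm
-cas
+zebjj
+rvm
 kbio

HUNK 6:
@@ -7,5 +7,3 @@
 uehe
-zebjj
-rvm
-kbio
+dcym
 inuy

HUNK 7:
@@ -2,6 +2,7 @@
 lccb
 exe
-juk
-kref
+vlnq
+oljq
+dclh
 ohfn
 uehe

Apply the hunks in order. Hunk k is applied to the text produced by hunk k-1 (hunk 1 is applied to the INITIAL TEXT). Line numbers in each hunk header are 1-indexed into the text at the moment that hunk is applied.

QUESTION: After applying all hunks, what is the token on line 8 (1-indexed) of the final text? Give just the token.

Answer: uehe

Derivation:
Hunk 1: at line 2 remove [tvd,kenas] add [bkl,kref,ohfn] -> 10 lines: pleey lccb bkl kref ohfn wvv lhfan twj tvag ytq
Hunk 2: at line 4 remove [wvv,lhfan,twj] add [uehe,bzrpm,eilt] -> 10 lines: pleey lccb bkl kref ohfn uehe bzrpm eilt tvag ytq
Hunk 3: at line 1 remove [bkl] add [exe,juk] -> 11 lines: pleey lccb exe juk kref ohfn uehe bzrpm eilt tvag ytq
Hunk 4: at line 7 remove [eilt] add [cas,kbio,inuy] -> 13 lines: pleey lccb exe juk kref ohfn uehe bzrpm cas kbio inuy tvag ytq
Hunk 5: at line 7 remove [bzrpm,cas] add [zebjj,rvm] -> 13 lines: pleey lccb exe juk kref ohfn uehe zebjj rvm kbio inuy tvag ytq
Hunk 6: at line 7 remove [zebjj,rvm,kbio] add [dcym] -> 11 lines: pleey lccb exe juk kref ohfn uehe dcym inuy tvag ytq
Hunk 7: at line 2 remove [juk,kref] add [vlnq,oljq,dclh] -> 12 lines: pleey lccb exe vlnq oljq dclh ohfn uehe dcym inuy tvag ytq
Final line 8: uehe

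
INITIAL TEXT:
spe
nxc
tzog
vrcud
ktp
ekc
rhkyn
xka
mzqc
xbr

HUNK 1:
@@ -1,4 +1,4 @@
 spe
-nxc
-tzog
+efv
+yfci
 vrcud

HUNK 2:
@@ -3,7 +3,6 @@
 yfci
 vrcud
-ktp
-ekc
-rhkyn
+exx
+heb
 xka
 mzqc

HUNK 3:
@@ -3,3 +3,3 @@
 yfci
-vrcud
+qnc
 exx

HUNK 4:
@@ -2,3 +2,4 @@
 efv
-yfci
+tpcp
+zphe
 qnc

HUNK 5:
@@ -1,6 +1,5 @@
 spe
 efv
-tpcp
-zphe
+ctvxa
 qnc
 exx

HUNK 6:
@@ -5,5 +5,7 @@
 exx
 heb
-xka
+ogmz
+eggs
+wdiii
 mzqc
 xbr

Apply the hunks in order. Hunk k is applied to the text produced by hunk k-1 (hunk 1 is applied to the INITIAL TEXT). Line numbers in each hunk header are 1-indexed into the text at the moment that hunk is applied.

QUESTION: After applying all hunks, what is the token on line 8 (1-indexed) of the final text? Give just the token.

Hunk 1: at line 1 remove [nxc,tzog] add [efv,yfci] -> 10 lines: spe efv yfci vrcud ktp ekc rhkyn xka mzqc xbr
Hunk 2: at line 3 remove [ktp,ekc,rhkyn] add [exx,heb] -> 9 lines: spe efv yfci vrcud exx heb xka mzqc xbr
Hunk 3: at line 3 remove [vrcud] add [qnc] -> 9 lines: spe efv yfci qnc exx heb xka mzqc xbr
Hunk 4: at line 2 remove [yfci] add [tpcp,zphe] -> 10 lines: spe efv tpcp zphe qnc exx heb xka mzqc xbr
Hunk 5: at line 1 remove [tpcp,zphe] add [ctvxa] -> 9 lines: spe efv ctvxa qnc exx heb xka mzqc xbr
Hunk 6: at line 5 remove [xka] add [ogmz,eggs,wdiii] -> 11 lines: spe efv ctvxa qnc exx heb ogmz eggs wdiii mzqc xbr
Final line 8: eggs

Answer: eggs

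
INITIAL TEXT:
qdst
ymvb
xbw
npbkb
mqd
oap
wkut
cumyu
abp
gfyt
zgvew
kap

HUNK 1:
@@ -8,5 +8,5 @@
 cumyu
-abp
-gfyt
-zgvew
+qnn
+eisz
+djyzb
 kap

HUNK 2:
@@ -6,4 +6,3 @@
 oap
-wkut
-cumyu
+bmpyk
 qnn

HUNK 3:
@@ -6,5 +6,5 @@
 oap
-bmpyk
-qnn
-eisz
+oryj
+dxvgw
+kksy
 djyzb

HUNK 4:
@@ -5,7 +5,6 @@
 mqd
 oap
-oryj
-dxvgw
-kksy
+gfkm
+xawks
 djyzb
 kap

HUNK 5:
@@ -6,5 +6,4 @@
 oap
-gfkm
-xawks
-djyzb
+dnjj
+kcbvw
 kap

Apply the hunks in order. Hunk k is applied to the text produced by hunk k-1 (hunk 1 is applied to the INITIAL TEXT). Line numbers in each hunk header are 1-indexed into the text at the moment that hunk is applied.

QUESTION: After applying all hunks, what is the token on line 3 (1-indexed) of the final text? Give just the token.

Answer: xbw

Derivation:
Hunk 1: at line 8 remove [abp,gfyt,zgvew] add [qnn,eisz,djyzb] -> 12 lines: qdst ymvb xbw npbkb mqd oap wkut cumyu qnn eisz djyzb kap
Hunk 2: at line 6 remove [wkut,cumyu] add [bmpyk] -> 11 lines: qdst ymvb xbw npbkb mqd oap bmpyk qnn eisz djyzb kap
Hunk 3: at line 6 remove [bmpyk,qnn,eisz] add [oryj,dxvgw,kksy] -> 11 lines: qdst ymvb xbw npbkb mqd oap oryj dxvgw kksy djyzb kap
Hunk 4: at line 5 remove [oryj,dxvgw,kksy] add [gfkm,xawks] -> 10 lines: qdst ymvb xbw npbkb mqd oap gfkm xawks djyzb kap
Hunk 5: at line 6 remove [gfkm,xawks,djyzb] add [dnjj,kcbvw] -> 9 lines: qdst ymvb xbw npbkb mqd oap dnjj kcbvw kap
Final line 3: xbw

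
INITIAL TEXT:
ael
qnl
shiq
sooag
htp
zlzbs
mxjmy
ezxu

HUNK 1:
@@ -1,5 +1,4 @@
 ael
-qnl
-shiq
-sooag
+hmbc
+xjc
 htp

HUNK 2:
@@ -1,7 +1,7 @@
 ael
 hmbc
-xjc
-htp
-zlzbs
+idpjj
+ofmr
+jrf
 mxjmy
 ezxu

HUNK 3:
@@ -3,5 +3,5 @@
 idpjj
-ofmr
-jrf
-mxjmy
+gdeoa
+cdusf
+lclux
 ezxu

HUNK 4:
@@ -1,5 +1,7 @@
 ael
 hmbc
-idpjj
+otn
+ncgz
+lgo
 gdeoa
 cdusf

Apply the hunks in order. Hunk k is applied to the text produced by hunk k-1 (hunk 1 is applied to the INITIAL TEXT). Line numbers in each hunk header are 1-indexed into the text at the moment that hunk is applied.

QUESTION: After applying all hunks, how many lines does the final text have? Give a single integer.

Answer: 9

Derivation:
Hunk 1: at line 1 remove [qnl,shiq,sooag] add [hmbc,xjc] -> 7 lines: ael hmbc xjc htp zlzbs mxjmy ezxu
Hunk 2: at line 1 remove [xjc,htp,zlzbs] add [idpjj,ofmr,jrf] -> 7 lines: ael hmbc idpjj ofmr jrf mxjmy ezxu
Hunk 3: at line 3 remove [ofmr,jrf,mxjmy] add [gdeoa,cdusf,lclux] -> 7 lines: ael hmbc idpjj gdeoa cdusf lclux ezxu
Hunk 4: at line 1 remove [idpjj] add [otn,ncgz,lgo] -> 9 lines: ael hmbc otn ncgz lgo gdeoa cdusf lclux ezxu
Final line count: 9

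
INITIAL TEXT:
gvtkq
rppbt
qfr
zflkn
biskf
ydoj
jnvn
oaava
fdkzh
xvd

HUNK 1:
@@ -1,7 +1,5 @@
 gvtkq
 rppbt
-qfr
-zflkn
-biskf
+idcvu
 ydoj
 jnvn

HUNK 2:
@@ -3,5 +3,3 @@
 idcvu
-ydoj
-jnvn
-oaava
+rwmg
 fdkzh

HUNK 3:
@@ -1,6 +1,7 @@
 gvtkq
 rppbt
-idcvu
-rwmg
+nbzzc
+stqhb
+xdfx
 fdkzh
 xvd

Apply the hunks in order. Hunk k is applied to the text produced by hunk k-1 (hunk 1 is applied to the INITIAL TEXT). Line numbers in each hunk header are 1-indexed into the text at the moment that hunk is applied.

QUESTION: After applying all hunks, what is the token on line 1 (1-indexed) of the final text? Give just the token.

Hunk 1: at line 1 remove [qfr,zflkn,biskf] add [idcvu] -> 8 lines: gvtkq rppbt idcvu ydoj jnvn oaava fdkzh xvd
Hunk 2: at line 3 remove [ydoj,jnvn,oaava] add [rwmg] -> 6 lines: gvtkq rppbt idcvu rwmg fdkzh xvd
Hunk 3: at line 1 remove [idcvu,rwmg] add [nbzzc,stqhb,xdfx] -> 7 lines: gvtkq rppbt nbzzc stqhb xdfx fdkzh xvd
Final line 1: gvtkq

Answer: gvtkq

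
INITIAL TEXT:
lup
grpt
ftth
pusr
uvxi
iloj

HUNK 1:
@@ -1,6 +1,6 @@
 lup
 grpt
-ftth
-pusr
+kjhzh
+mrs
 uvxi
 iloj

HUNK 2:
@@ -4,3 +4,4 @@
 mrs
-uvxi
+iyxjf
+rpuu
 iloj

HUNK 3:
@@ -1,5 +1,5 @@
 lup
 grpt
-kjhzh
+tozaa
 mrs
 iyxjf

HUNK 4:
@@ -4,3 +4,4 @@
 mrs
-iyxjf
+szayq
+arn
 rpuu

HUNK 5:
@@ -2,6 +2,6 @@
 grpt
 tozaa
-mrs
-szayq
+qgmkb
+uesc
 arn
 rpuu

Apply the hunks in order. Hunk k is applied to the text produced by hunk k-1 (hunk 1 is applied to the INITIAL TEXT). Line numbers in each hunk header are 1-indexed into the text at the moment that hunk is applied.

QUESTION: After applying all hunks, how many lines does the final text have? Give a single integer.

Hunk 1: at line 1 remove [ftth,pusr] add [kjhzh,mrs] -> 6 lines: lup grpt kjhzh mrs uvxi iloj
Hunk 2: at line 4 remove [uvxi] add [iyxjf,rpuu] -> 7 lines: lup grpt kjhzh mrs iyxjf rpuu iloj
Hunk 3: at line 1 remove [kjhzh] add [tozaa] -> 7 lines: lup grpt tozaa mrs iyxjf rpuu iloj
Hunk 4: at line 4 remove [iyxjf] add [szayq,arn] -> 8 lines: lup grpt tozaa mrs szayq arn rpuu iloj
Hunk 5: at line 2 remove [mrs,szayq] add [qgmkb,uesc] -> 8 lines: lup grpt tozaa qgmkb uesc arn rpuu iloj
Final line count: 8

Answer: 8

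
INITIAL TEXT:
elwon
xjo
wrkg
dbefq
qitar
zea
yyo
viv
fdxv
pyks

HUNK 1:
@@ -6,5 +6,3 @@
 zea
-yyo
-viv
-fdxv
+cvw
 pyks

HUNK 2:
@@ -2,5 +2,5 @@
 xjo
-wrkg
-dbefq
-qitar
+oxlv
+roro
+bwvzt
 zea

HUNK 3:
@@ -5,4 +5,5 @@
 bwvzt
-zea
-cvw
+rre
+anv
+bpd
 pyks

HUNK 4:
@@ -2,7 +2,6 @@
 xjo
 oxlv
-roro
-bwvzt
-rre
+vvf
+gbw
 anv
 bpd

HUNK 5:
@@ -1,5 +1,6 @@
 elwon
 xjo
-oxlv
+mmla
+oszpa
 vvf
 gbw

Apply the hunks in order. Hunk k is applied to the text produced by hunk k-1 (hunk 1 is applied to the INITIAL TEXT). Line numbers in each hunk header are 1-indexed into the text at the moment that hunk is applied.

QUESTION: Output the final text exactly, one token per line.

Hunk 1: at line 6 remove [yyo,viv,fdxv] add [cvw] -> 8 lines: elwon xjo wrkg dbefq qitar zea cvw pyks
Hunk 2: at line 2 remove [wrkg,dbefq,qitar] add [oxlv,roro,bwvzt] -> 8 lines: elwon xjo oxlv roro bwvzt zea cvw pyks
Hunk 3: at line 5 remove [zea,cvw] add [rre,anv,bpd] -> 9 lines: elwon xjo oxlv roro bwvzt rre anv bpd pyks
Hunk 4: at line 2 remove [roro,bwvzt,rre] add [vvf,gbw] -> 8 lines: elwon xjo oxlv vvf gbw anv bpd pyks
Hunk 5: at line 1 remove [oxlv] add [mmla,oszpa] -> 9 lines: elwon xjo mmla oszpa vvf gbw anv bpd pyks

Answer: elwon
xjo
mmla
oszpa
vvf
gbw
anv
bpd
pyks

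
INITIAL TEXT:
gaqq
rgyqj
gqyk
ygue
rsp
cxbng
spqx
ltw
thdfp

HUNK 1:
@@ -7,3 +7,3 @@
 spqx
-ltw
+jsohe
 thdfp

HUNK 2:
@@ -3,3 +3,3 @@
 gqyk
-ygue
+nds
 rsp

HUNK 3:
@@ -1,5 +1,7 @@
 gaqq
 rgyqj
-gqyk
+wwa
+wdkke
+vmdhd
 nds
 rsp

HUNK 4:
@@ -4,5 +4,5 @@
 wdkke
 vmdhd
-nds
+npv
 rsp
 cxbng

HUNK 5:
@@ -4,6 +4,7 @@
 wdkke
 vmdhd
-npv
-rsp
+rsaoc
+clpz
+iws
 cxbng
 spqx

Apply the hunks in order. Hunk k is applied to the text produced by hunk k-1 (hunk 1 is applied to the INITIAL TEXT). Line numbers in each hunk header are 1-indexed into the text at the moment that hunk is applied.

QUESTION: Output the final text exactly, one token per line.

Hunk 1: at line 7 remove [ltw] add [jsohe] -> 9 lines: gaqq rgyqj gqyk ygue rsp cxbng spqx jsohe thdfp
Hunk 2: at line 3 remove [ygue] add [nds] -> 9 lines: gaqq rgyqj gqyk nds rsp cxbng spqx jsohe thdfp
Hunk 3: at line 1 remove [gqyk] add [wwa,wdkke,vmdhd] -> 11 lines: gaqq rgyqj wwa wdkke vmdhd nds rsp cxbng spqx jsohe thdfp
Hunk 4: at line 4 remove [nds] add [npv] -> 11 lines: gaqq rgyqj wwa wdkke vmdhd npv rsp cxbng spqx jsohe thdfp
Hunk 5: at line 4 remove [npv,rsp] add [rsaoc,clpz,iws] -> 12 lines: gaqq rgyqj wwa wdkke vmdhd rsaoc clpz iws cxbng spqx jsohe thdfp

Answer: gaqq
rgyqj
wwa
wdkke
vmdhd
rsaoc
clpz
iws
cxbng
spqx
jsohe
thdfp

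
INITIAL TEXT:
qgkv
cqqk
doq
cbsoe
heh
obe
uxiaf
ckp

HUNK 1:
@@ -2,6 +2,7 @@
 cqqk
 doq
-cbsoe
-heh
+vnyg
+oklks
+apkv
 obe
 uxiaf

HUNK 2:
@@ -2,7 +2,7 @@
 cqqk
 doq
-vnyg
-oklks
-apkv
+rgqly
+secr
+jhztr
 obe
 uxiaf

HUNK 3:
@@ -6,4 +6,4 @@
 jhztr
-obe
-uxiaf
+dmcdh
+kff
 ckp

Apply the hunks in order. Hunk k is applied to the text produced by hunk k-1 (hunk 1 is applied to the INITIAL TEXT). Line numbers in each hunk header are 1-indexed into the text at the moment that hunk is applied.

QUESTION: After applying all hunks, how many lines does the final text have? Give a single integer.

Answer: 9

Derivation:
Hunk 1: at line 2 remove [cbsoe,heh] add [vnyg,oklks,apkv] -> 9 lines: qgkv cqqk doq vnyg oklks apkv obe uxiaf ckp
Hunk 2: at line 2 remove [vnyg,oklks,apkv] add [rgqly,secr,jhztr] -> 9 lines: qgkv cqqk doq rgqly secr jhztr obe uxiaf ckp
Hunk 3: at line 6 remove [obe,uxiaf] add [dmcdh,kff] -> 9 lines: qgkv cqqk doq rgqly secr jhztr dmcdh kff ckp
Final line count: 9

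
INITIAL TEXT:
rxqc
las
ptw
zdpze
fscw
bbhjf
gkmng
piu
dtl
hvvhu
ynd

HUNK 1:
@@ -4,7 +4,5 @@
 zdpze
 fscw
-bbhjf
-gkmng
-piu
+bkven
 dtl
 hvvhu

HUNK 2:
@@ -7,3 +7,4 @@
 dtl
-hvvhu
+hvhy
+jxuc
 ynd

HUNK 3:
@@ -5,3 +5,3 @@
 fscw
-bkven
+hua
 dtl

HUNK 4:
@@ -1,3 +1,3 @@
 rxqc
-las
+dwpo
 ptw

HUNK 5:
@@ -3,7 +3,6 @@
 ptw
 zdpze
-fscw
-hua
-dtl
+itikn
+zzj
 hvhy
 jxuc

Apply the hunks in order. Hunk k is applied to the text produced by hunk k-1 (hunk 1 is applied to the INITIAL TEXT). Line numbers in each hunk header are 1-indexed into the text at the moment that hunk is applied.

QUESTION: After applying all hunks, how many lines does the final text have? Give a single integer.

Answer: 9

Derivation:
Hunk 1: at line 4 remove [bbhjf,gkmng,piu] add [bkven] -> 9 lines: rxqc las ptw zdpze fscw bkven dtl hvvhu ynd
Hunk 2: at line 7 remove [hvvhu] add [hvhy,jxuc] -> 10 lines: rxqc las ptw zdpze fscw bkven dtl hvhy jxuc ynd
Hunk 3: at line 5 remove [bkven] add [hua] -> 10 lines: rxqc las ptw zdpze fscw hua dtl hvhy jxuc ynd
Hunk 4: at line 1 remove [las] add [dwpo] -> 10 lines: rxqc dwpo ptw zdpze fscw hua dtl hvhy jxuc ynd
Hunk 5: at line 3 remove [fscw,hua,dtl] add [itikn,zzj] -> 9 lines: rxqc dwpo ptw zdpze itikn zzj hvhy jxuc ynd
Final line count: 9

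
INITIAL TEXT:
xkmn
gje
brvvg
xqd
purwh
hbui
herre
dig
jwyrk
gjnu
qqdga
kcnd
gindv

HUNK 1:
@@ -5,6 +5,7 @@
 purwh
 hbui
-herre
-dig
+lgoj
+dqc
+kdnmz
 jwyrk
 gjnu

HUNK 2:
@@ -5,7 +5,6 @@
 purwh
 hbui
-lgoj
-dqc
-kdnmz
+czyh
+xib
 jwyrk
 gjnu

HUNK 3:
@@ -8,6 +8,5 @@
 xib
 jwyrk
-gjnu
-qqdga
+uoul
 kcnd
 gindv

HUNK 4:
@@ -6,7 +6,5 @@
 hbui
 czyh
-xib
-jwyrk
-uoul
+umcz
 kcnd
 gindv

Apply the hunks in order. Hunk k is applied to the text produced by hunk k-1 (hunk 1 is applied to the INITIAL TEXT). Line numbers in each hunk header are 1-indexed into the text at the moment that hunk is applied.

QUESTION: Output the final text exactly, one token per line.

Answer: xkmn
gje
brvvg
xqd
purwh
hbui
czyh
umcz
kcnd
gindv

Derivation:
Hunk 1: at line 5 remove [herre,dig] add [lgoj,dqc,kdnmz] -> 14 lines: xkmn gje brvvg xqd purwh hbui lgoj dqc kdnmz jwyrk gjnu qqdga kcnd gindv
Hunk 2: at line 5 remove [lgoj,dqc,kdnmz] add [czyh,xib] -> 13 lines: xkmn gje brvvg xqd purwh hbui czyh xib jwyrk gjnu qqdga kcnd gindv
Hunk 3: at line 8 remove [gjnu,qqdga] add [uoul] -> 12 lines: xkmn gje brvvg xqd purwh hbui czyh xib jwyrk uoul kcnd gindv
Hunk 4: at line 6 remove [xib,jwyrk,uoul] add [umcz] -> 10 lines: xkmn gje brvvg xqd purwh hbui czyh umcz kcnd gindv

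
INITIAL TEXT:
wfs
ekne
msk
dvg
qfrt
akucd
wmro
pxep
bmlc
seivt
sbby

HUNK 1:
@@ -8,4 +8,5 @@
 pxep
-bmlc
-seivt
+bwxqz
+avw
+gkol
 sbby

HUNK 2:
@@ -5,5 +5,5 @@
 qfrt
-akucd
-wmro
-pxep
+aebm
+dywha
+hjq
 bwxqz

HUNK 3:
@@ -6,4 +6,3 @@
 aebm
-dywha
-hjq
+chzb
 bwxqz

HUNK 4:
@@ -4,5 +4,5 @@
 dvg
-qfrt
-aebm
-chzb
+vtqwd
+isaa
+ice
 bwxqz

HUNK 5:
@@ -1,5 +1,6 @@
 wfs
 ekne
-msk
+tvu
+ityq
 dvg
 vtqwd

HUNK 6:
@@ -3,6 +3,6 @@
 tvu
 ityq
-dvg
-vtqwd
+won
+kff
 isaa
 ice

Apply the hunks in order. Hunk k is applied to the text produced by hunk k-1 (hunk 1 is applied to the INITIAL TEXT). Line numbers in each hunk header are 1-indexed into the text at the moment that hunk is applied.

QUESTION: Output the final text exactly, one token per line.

Hunk 1: at line 8 remove [bmlc,seivt] add [bwxqz,avw,gkol] -> 12 lines: wfs ekne msk dvg qfrt akucd wmro pxep bwxqz avw gkol sbby
Hunk 2: at line 5 remove [akucd,wmro,pxep] add [aebm,dywha,hjq] -> 12 lines: wfs ekne msk dvg qfrt aebm dywha hjq bwxqz avw gkol sbby
Hunk 3: at line 6 remove [dywha,hjq] add [chzb] -> 11 lines: wfs ekne msk dvg qfrt aebm chzb bwxqz avw gkol sbby
Hunk 4: at line 4 remove [qfrt,aebm,chzb] add [vtqwd,isaa,ice] -> 11 lines: wfs ekne msk dvg vtqwd isaa ice bwxqz avw gkol sbby
Hunk 5: at line 1 remove [msk] add [tvu,ityq] -> 12 lines: wfs ekne tvu ityq dvg vtqwd isaa ice bwxqz avw gkol sbby
Hunk 6: at line 3 remove [dvg,vtqwd] add [won,kff] -> 12 lines: wfs ekne tvu ityq won kff isaa ice bwxqz avw gkol sbby

Answer: wfs
ekne
tvu
ityq
won
kff
isaa
ice
bwxqz
avw
gkol
sbby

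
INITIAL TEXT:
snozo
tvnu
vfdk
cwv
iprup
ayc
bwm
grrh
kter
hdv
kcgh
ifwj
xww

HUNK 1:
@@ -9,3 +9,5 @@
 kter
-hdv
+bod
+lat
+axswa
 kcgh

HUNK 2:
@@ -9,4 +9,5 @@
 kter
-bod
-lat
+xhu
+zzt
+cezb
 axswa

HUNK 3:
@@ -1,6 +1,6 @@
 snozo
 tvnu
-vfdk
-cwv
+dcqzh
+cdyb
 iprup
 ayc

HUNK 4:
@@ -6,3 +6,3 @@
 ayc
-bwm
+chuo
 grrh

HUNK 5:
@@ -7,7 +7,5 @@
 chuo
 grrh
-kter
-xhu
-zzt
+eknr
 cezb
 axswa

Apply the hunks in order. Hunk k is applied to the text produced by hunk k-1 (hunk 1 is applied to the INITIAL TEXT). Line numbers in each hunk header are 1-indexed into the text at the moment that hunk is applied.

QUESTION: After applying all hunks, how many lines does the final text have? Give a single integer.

Hunk 1: at line 9 remove [hdv] add [bod,lat,axswa] -> 15 lines: snozo tvnu vfdk cwv iprup ayc bwm grrh kter bod lat axswa kcgh ifwj xww
Hunk 2: at line 9 remove [bod,lat] add [xhu,zzt,cezb] -> 16 lines: snozo tvnu vfdk cwv iprup ayc bwm grrh kter xhu zzt cezb axswa kcgh ifwj xww
Hunk 3: at line 1 remove [vfdk,cwv] add [dcqzh,cdyb] -> 16 lines: snozo tvnu dcqzh cdyb iprup ayc bwm grrh kter xhu zzt cezb axswa kcgh ifwj xww
Hunk 4: at line 6 remove [bwm] add [chuo] -> 16 lines: snozo tvnu dcqzh cdyb iprup ayc chuo grrh kter xhu zzt cezb axswa kcgh ifwj xww
Hunk 5: at line 7 remove [kter,xhu,zzt] add [eknr] -> 14 lines: snozo tvnu dcqzh cdyb iprup ayc chuo grrh eknr cezb axswa kcgh ifwj xww
Final line count: 14

Answer: 14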